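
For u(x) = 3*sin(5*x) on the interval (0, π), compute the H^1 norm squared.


||u||_{H^1(0,π)}^2 = 117*π

u'(x) = 15*cos(5*x).
Expand u² and (u')² and integrate term by term on (0, π), using: for integers n ≥ 1, ∫_0^π sin²(nx) dx = ∫_0^π cos²(nx) dx = π/2; for n ≠ n', ∫_0^π sin(nx)sin(n'x) dx = ∫_0^π cos(nx)cos(n'x) dx = 0; and by product-to-sum, ∫_0^π sin(nx)cos(n'x) dx = ½∫_0^π [sin((n+n')x) + sin((n−n')x)] dx, which is 0 when n+n' is even and 2n/(n²−n'²) when n+n' is odd (it need not vanish on (0, π)).
  u² squared terms: (3)²·∫sin(5x)² dx = 9·π/2 = 9*π/2.
  So ∫_0^π u² dx = 9*π/2.
  (u')² squared terms: (15)²·∫cos(5x)² dx = 225·π/2 = 225*π/2.
  So ∫_0^π (u')² dx = 225*π/2.
||u||_{H^1}^2 = (9*π/2) + (225*π/2) = 117*π.


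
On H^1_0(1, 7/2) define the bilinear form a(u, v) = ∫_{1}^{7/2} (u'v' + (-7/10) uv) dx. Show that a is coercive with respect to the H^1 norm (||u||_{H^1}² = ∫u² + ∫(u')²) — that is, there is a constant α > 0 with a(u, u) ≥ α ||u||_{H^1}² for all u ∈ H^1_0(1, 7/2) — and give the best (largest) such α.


α = (-35 + 8*π^2)/(2*(25 + 4*π^2))

Coercivity of a(·,·) on H^1_0(1, 7/2) means a(u, u) ≥ α ||u||_{H^1}² for every u ∈ H^1_0.
The interval has length L = 5/2, and Poincaré/coercivity depend only on L. Here a(u, u) = ∫(u')² + (-7/10)·∫u².
Here c = -7/10 < 0 with |c| < (π/L)² = 4*π^2/25, so coercivity still holds. The condition a(u,u) ≥ α||u||_{H^1}² reads (1−α)∫(u')² ≥ (α−c)∫u². Any admissible α is ≤ 1 (rapidly oscillating u have ∫u²/∫(u')² → 0), and α = 1 would force 0 ≥ (1−c)∫u², impossible since c < 1; so 1−α > 0. By the sharp Poincaré inequality on H^1_0 of an interval of length L, ∫(u')² ≥ (π/L)²∫u² with equality for the first sine mode sin(π(x−x₀)/L) (x₀ the left endpoint), so the inequality holds for all u iff (1−α)(π/L)² ≥ α − c, i.e. α ≤ ((π/L)² + c)/((π/L)² + 1) = (1 + c(L/π)²)/(1 + (L/π)²). (Direct route, valid since c ≤ 0: Poincaré gives c∫u² ≥ c(L/π)²∫(u')², so a(u,u) ≥ (1 + c(L/π)²)∫(u')², while ||u||_{H^1}² ≤ (1 + (L/π)²)∫(u')²; dividing yields the same α.) With (π/L)² = 4*π^2/25 and c = -7/10, the largest admissible constant is α = ((π/L)² + c)/((π/L)² + 1).
Simplifying, α = (-35 + 8*π^2)/(2*(25 + 4*π^2)).


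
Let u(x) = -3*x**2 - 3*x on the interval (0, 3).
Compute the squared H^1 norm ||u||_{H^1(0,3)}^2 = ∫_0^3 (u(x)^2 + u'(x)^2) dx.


||u||_{H^1}^2 = 13959/10

The H^1 norm (squared) on an interval (0, L) is
  ||u||_{H^1}^2 = ∫_0^L u(x)^2 dx + ∫_0^L u'(x)^2 dx.
Compute u'(x) = -6*x - 3.
Then u(x)^2 = 9*x**4 + 18*x**3 + 9*x**2 and u'(x)^2 = 36*x**2 + 36*x + 9.
Integrate each monomial from 0 to 3 using ∫_0^3 c·x^n dx = c·3^(n+1)/(n+1):
  ∫_0^3 u(x)^2 dx = ∫_0^3 (9*x^4 + 18*x^3 + 9*x^2) dx. Term by term:
    ∫_0^3 9*x^4 dx = 2187/5;  ∫_0^3 18*x^3 dx = 729/2;  ∫_0^3 9*x^2 dx = 81.
  Sum: 2187/5 + 729/2 + 81 = 8829/10.
  ∫_0^3 u'(x)^2 dx = ∫_0^3 (36*x^2 + 36*x + 9) dx. Term by term:
    ∫_0^3 36*x^2 dx = 324;  ∫_0^3 36*x dx = 162;  ∫_0^3 9 dx = 27.
  Sum: 324 + 162 + 27 = 513.
Adding: ||u||_{H^1}^2 = 8829/10 + 513 = 13959/10.


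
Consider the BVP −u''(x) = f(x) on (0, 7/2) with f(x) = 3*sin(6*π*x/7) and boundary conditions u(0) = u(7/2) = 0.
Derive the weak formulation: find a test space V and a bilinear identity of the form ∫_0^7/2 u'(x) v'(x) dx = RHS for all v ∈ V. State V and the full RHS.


V = H^1_0(0, 7/2) (so v(0) = v(7/2) = 0); weak form: ∫_0^7/2 u'v' dx = ∫_0^7/2 (3*sin(6*π*x/7)) v dx for all v ∈ V.

Multiply both sides by a test function v and integrate from 0 to 7/2:
  ∫_0^7/2 −u''(x) v(x) dx = ∫_0^7/2 f(x) v(x) dx.
Integrate the LHS by parts once:
  ∫_0^7/2 −u'' v dx = −[u'(x) v(x)]_0^7/2 + ∫_0^7/2 u'(x) v'(x) dx.
Thus ∫_0^7/2 u'(x) v'(x) dx = ∫_0^7/2 f(x) v(x) dx + [u'(x) v(x)]_0^7/2.
Choose V so that boundary terms are either known or forced to vanish.
u is Dirichlet: u(0) = u(7/2) = 0. Let V = H^1_0(0, 7/2); then v(0) = v(7/2) = 0, and [u' v]_0^7/2 = 0.
Weak formulation: find u (satisfying any essential BC) such that ∫_0^7/2 u'(x) v'(x) dx = ∫_0^7/2 f v dx for all v ∈ V.
Substituting f(x) = 3*sin(6*π*x/7), the right-hand side is ∫_0^7/2 (3*sin(6*π*x/7)) v dx.


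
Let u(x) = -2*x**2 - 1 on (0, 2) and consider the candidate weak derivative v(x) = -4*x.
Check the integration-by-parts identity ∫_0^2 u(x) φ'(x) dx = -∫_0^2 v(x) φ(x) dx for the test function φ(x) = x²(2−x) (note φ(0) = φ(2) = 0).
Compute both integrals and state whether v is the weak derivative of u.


LHS = 32/5, RHS = 32/5. Yes, v = u' weakly.

u(x) = -2*x**2 - 1, classical derivative u'(x) = -4*x.
φ(x) = x²(2−x), so φ'(x) = x*(4 - 3*x).
Note φ(0) = φ(2) = 0, so the boundary term u·φ vanishes.
LHS = ∫_0^2 u(x) φ'(x) dx = ∫_0^2 (6*x^4 - 8*x^3 + 3*x^2 - 4*x) dx. Term by term:
  ∫_0^2 6*x^4 dx = 192/5;  ∫_0^2 -8*x^3 dx = -32;  ∫_0^2 3*x^2 dx = 8;
  ∫_0^2 -4*x dx = -8.
Sum: 192/5 − 32 + 8 − 8 = 32/5.
So LHS = 32/5.
∫_0^2 v(x) φ(x) dx = ∫_0^2 (4*x^4 - 8*x^3) dx. Term by term:
  ∫_0^2 4*x^4 dx = 128/5;  ∫_0^2 -8*x^3 dx = -32.
Sum: 128/5 − 32 = -32/5.
So RHS = -∫_0^2 v(x) φ(x) dx = 32/5.
LHS = RHS, so the identity holds for this test φ.
Moreover u is smooth here and v(x) = u'(x) = -4*x pointwise, so the identity holds for every test function. Hence v is the weak derivative of u.


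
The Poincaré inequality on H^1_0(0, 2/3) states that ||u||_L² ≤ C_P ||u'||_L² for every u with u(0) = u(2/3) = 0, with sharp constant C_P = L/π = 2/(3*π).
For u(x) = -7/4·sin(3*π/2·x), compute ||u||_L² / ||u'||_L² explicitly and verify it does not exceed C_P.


||u||_L² / ||u'||_L² = 2/(3*π) = C_P.

u(x) = -7/4·sin(3*π/2·x), so u'(x) = -21*π*cos(3*π*x/2)/8.
Writing u(x) = A·sin(kπx/L) with A = -7/4 and k = 1, use ∫_0^L sin²(kπx/L) dx = L/2 and ∫_0^L cos²(kπx/L) dx = L/2.
u² = 49/16·sin²(3*π/2·x) and (u')² = 441*π^2/64·cos²(3*π/2·x), and each of sin², cos² integrates to L/2 = 1/3 over (0, 2/3).
∫_0^2/3 u² dx = 49/48, so ||u||_L² = 7*sqrt(3)/12.
∫_0^2/3 (u')² dx = 147*π^2/64, so ||u'||_L² = 7*sqrt(3)*π/8.
Ratio ||u||_L² / ||u'||_L² = 2/(3*π).
Sharp Poincaré constant on H^1_0(0, 2/3) is C_P = L/π = 2/(3*π), achieved by sin(3*π/2·x).
This is the k = 1 eigenfunction (up to amplitude), so the ratio equals the sharp Poincaré constant exactly.


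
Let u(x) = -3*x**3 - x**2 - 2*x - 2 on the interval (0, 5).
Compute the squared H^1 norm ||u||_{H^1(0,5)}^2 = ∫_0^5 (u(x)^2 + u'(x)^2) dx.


||u||_{H^1}^2 = 1296305/7

The H^1 norm (squared) on an interval (0, L) is
  ||u||_{H^1}^2 = ∫_0^L u(x)^2 dx + ∫_0^L u'(x)^2 dx.
Compute u'(x) = -9*x**2 - 2*x - 2.
Then u(x)^2 = 9*x**6 + 6*x**5 + 13*x**4 + 16*x**3 + 8*x**2 + 8*x + 4 and u'(x)^2 = 81*x**4 + 36*x**3 + 40*x**2 + 8*x + 4.
Integrate each monomial from 0 to 5 using ∫_0^5 c·x^n dx = c·5^(n+1)/(n+1):
  ∫_0^5 u(x)^2 dx = ∫_0^5 (9*x^6 + 6*x^5 + 13*x^4 + 16*x^3 + 8*x^2 + 8*x + 4) dx. Term by term:
    ∫_0^5 9*x^6 dx = 703125/7;  ∫_0^5 6*x^5 dx = 15625;  ∫_0^5 13*x^4 dx = 8125;
    ∫_0^5 16*x^3 dx = 2500;  ∫_0^5 8*x^2 dx = 1000/3;  ∫_0^5 8*x dx = 100;
    ∫_0^5 4 dx = 20.
  Sum: 703125/7 + 15625 + 8125 + 2500 + 1000/3 + 100 + 20 = 2670145/21.
  ∫_0^5 u'(x)^2 dx = ∫_0^5 (81*x^4 + 36*x^3 + 40*x^2 + 8*x + 4) dx. Term by term:
    ∫_0^5 81*x^4 dx = 50625;  ∫_0^5 36*x^3 dx = 5625;  ∫_0^5 40*x^2 dx = 5000/3;
    ∫_0^5 8*x dx = 100;  ∫_0^5 4 dx = 20.
  Sum: 50625 + 5625 + 5000/3 + 100 + 20 = 174110/3.
Adding: ||u||_{H^1}^2 = 2670145/21 + 174110/3 = 1296305/7.


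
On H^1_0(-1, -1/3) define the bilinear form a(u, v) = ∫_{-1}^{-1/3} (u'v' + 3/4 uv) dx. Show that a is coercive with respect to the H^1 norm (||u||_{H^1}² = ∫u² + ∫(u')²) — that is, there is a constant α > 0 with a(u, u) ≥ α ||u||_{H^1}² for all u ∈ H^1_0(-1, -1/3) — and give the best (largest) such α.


α = 3*(1 + 3*π^2)/(4 + 9*π^2)

Coercivity of a(·,·) on H^1_0(-1, -1/3) means a(u, u) ≥ α ||u||_{H^1}² for every u ∈ H^1_0.
The interval has length L = 2/3, and Poincaré/coercivity depend only on L. Here a(u, u) = ∫(u')² + (3/4)·∫u².
Here 0 < c = 3/4 < 1. The condition a(u,u) ≥ α||u||_{H^1}² reads (1−α)∫(u')² ≥ (α−c)∫u². Any admissible α is ≤ 1 (rapidly oscillating u have ∫u²/∫(u')² → 0), and α = 1 would force 0 ≥ (1−c)∫u², impossible since c < 1; so 1−α > 0. By the sharp Poincaré inequality on H^1_0 of an interval of length L, ∫(u')² ≥ (π/L)²∫u² with equality for the first sine mode sin(π(x−x₀)/L) (x₀ the left endpoint), so the inequality holds for all u iff (1−α)(π/L)² ≥ α − c, i.e. α ≤ ((π/L)² + c)/((π/L)² + 1) = (1 + c(L/π)²)/(1 + (L/π)²). With (π/L)² = 9*π^2/4 and c = 3/4, the largest admissible constant is α = ((π/L)² + c)/((π/L)² + 1).
Simplifying, α = 3*(1 + 3*π^2)/(4 + 9*π^2).


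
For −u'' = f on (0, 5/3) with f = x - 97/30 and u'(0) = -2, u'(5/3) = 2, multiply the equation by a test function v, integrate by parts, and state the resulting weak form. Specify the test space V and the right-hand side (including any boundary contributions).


V = H^1(0, 5/3) (v unrestricted at boundary; u is determined up to an additive constant); weak form: ∫_0^5/3 u'v' dx = ∫_0^5/3 (x - 97/30) v dx + 2·v(5/3) + 2·v(0) for all v ∈ V.

Multiply both sides by a test function v and integrate from 0 to 5/3:
  ∫_0^5/3 −u''(x) v(x) dx = ∫_0^5/3 f(x) v(x) dx.
Integrate the LHS by parts once:
  ∫_0^5/3 −u'' v dx = −[u'(x) v(x)]_0^5/3 + ∫_0^5/3 u'(x) v'(x) dx.
Thus ∫_0^5/3 u'(x) v'(x) dx = ∫_0^5/3 f(x) v(x) dx + [u'(x) v(x)]_0^5/3.
Choose V so that boundary terms are either known or forced to vanish.
u has inhomogeneous Neumann u'(0) = -2, u'(5/3) = 2. [u' v]_0^5/3 = (2)·v(5/3) − (-2)·v(0) = 2·v(5/3) + 2·v(0). Take V = H^1(0, 5/3); boundary term becomes part of RHS.
Weak formulation: find u (satisfying any essential BC) such that ∫_0^5/3 u'(x) v'(x) dx = ∫_0^5/3 f v dx + 2·v(5/3) + 2·v(0) for all v ∈ V (Neumann data are natural BCs: they enter the RHS as boundary terms).
Substituting f(x) = x - 97/30, the right-hand side is ∫_0^5/3 (x - 97/30) v dx + 2·v(5/3) + 2·v(0).
Compatibility check (pure Neumann): taking v ≡ 1 ∈ V gives 0 = ∫_0^5/3 f dx + (2) − (-2), i.e. ∫_0^5/3 f dx must equal u'(0) − u'(5/3) = -4. Indeed ∫_0^5/3 (x - 97/30) dx = -4, so the data are compatible. The solution is then unique only up to an additive constant (fix it e.g. by requiring ∫_0^5/3 u dx = 0).


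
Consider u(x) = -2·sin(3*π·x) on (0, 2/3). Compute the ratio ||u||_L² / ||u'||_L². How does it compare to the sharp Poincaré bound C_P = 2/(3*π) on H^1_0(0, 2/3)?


||u||_L² / ||u'||_L² = 1/(3*π) < C_P = 2/(3*π).

u(x) = -2·sin(3*π·x), so u'(x) = -6*π*cos(3*π*x).
Writing u(x) = A·sin(kπx/L) with A = -2 and k = 2, use ∫_0^L sin²(kπx/L) dx = L/2 and ∫_0^L cos²(kπx/L) dx = L/2.
u² = 4·sin²(3*π·x) and (u')² = 36*π^2·cos²(3*π·x), and each of sin², cos² integrates to L/2 = 1/3 over (0, 2/3).
∫_0^2/3 u² dx = 4/3, so ||u||_L² = 2*sqrt(3)/3.
∫_0^2/3 (u')² dx = 12*π^2, so ||u'||_L² = 2*sqrt(3)*π.
Ratio ||u||_L² / ||u'||_L² = 1/(3*π).
Sharp Poincaré constant on H^1_0(0, 2/3) is C_P = L/π = 2/(3*π), achieved by sin(3*π/2·x).
This is the k = 2 harmonic; the ratio L/(kπ) is strictly less than C_P = L/π, consistent with the sharp inequality ||u||_L² ≤ C_P ||u'||_L².


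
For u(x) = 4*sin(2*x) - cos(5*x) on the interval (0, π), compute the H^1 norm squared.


||u||_{H^1(0,π)}^2 = 832/21 + 53*π

u'(x) = 5*sin(5*x) + 8*cos(2*x).
Expand u² and (u')² and integrate term by term on (0, π), using: for integers n ≥ 1, ∫_0^π sin²(nx) dx = ∫_0^π cos²(nx) dx = π/2; for n ≠ n', ∫_0^π sin(nx)sin(n'x) dx = ∫_0^π cos(nx)cos(n'x) dx = 0; and by product-to-sum, ∫_0^π sin(nx)cos(n'x) dx = ½∫_0^π [sin((n+n')x) + sin((n−n')x)] dx, which is 0 when n+n' is even and 2n/(n²−n'²) when n+n' is odd (it need not vanish on (0, π)).
  u² squared terms: (-1)²·∫cos(5x)² dx = 1·π/2 = π/2;  (4)²·∫sin(2x)² dx = 16·π/2 = 8*π.
  u² cross terms: 2·(-1)·(4)·∫cos(5x)·sin(2x) dx = -8·(-4/21) = 32/21.
  So ∫_0^π u² dx = π/2 + 8*π + 32/21 = 32/21 + 17*π/2.
  (u')² squared terms: (5)²·∫sin(5x)² dx = 25·π/2 = 25*π/2;  (8)²·∫cos(2x)² dx = 64·π/2 = 32*π.
  (u')² cross terms: 2·(5)·(8)·∫sin(5x)·cos(2x) dx = 80·(10/21) = 800/21.
  So ∫_0^π (u')² dx = 25*π/2 + 32*π + 800/21 = 800/21 + 89*π/2.
||u||_{H^1}^2 = (32/21 + 17*π/2) + (800/21 + 89*π/2) = 832/21 + 53*π.


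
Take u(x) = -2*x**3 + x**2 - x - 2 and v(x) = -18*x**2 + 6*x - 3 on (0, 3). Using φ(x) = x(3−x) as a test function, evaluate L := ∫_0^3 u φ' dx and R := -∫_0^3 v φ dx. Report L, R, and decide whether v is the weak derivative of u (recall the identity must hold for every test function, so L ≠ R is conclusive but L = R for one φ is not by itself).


LHS = 639/10, RHS = 1917/10. No, v is not the weak derivative of u.

u(x) = -2*x**3 + x**2 - x - 2, classical derivative u'(x) = -6*x**2 + 2*x - 1.
φ(x) = x(3−x), so φ'(x) = 3 - 2*x.
Note φ(0) = φ(3) = 0, so the boundary term u·φ vanishes.
LHS = ∫_0^3 u(x) φ'(x) dx = ∫_0^3 (4*x^4 - 8*x^3 + 5*x^2 + x - 6) dx. Term by term:
  ∫_0^3 4*x^4 dx = 972/5;  ∫_0^3 -8*x^3 dx = -162;  ∫_0^3 5*x^2 dx = 45;
  ∫_0^3 x dx = 9/2;  ∫_0^3 -6 dx = -18.
Sum: 972/5 − 162 + 45 + 9/2 − 18 = 639/10.
So LHS = 639/10.
∫_0^3 v(x) φ(x) dx = ∫_0^3 (18*x^4 - 60*x^3 + 21*x^2 - 9*x) dx. Term by term:
  ∫_0^3 18*x^4 dx = 4374/5;  ∫_0^3 -60*x^3 dx = -1215;  ∫_0^3 21*x^2 dx = 189;
  ∫_0^3 -9*x dx = -81/2.
Sum: 4374/5 − 1215 + 189 − 81/2 = -1917/10.
So RHS = -∫_0^3 v(x) φ(x) dx = 1917/10.
LHS − RHS = -639/5 ≠ 0, so the identity fails.
(For a valid weak derivative the identity must hold for EVERY test function, in particular this one. The failure shows v is NOT the weak derivative of u.)
Correct weak derivative would be u'(x) = -6*x**2 + 2*x - 1.


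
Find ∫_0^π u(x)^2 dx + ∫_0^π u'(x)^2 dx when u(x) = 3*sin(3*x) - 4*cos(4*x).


||u||_{H^1(0,π)}^2 = 2448/7 + 181*π

u'(x) = 16*sin(4*x) + 9*cos(3*x).
Expand u² and (u')² and integrate term by term on (0, π), using: for integers n ≥ 1, ∫_0^π sin²(nx) dx = ∫_0^π cos²(nx) dx = π/2; for n ≠ n', ∫_0^π sin(nx)sin(n'x) dx = ∫_0^π cos(nx)cos(n'x) dx = 0; and by product-to-sum, ∫_0^π sin(nx)cos(n'x) dx = ½∫_0^π [sin((n+n')x) + sin((n−n')x)] dx, which is 0 when n+n' is even and 2n/(n²−n'²) when n+n' is odd (it need not vanish on (0, π)).
  u² squared terms: (-4)²·∫cos(4x)² dx = 16·π/2 = 8*π;  (3)²·∫sin(3x)² dx = 9·π/2 = 9*π/2.
  u² cross terms: 2·(-4)·(3)·∫cos(4x)·sin(3x) dx = -24·(-6/7) = 144/7.
  So ∫_0^π u² dx = 8*π + 9*π/2 + 144/7 = 144/7 + 25*π/2.
  (u')² squared terms: (9)²·∫cos(3x)² dx = 81·π/2 = 81*π/2;  (16)²·∫sin(4x)² dx = 256·π/2 = 128*π.
  (u')² cross terms: 2·(9)·(16)·∫cos(3x)·sin(4x) dx = 288·(8/7) = 2304/7.
  So ∫_0^π (u')² dx = 81*π/2 + 128*π + 2304/7 = 2304/7 + 337*π/2.
||u||_{H^1}^2 = (144/7 + 25*π/2) + (2304/7 + 337*π/2) = 2448/7 + 181*π.


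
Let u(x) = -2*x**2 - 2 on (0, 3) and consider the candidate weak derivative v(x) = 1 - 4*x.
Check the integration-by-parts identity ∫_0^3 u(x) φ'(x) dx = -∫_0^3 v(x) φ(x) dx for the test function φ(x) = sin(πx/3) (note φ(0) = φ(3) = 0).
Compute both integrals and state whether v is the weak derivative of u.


LHS = 36/π, RHS = 30/π. No, v is not the weak derivative of u.

u(x) = -2*x**2 - 2, classical derivative u'(x) = -4*x.
φ(x) = sin(πx/3), so φ'(x) = π*cos(π*x/3)/3.
Note φ(0) = φ(3) = 0, so the boundary term u·φ vanishes.
LHS = ∫_0^3 u(x) φ'(x) dx = ∫_0^3 (-2*π*x^2*cos(π*x/3)/3 - 2*π*cos(π*x/3)/3) dx. Term by term:
  ∫_0^3 -2*π*cos(π*x/3)/3 dx = 0;  ∫_0^3 -2*π*x^2*cos(π*x/3)/3 dx = 36/π.
Sum: 0 + 36/π = 36/π.
So LHS = 36/π.
∫_0^3 v(x) φ(x) dx = ∫_0^3 (-4*x*sin(π*x/3) + sin(π*x/3)) dx. Term by term:
  ∫_0^3 -4*x*sin(π*x/3) dx = -36/π;  ∫_0^3 sin(π*x/3) dx = 6/π.
Sum: -36/π + 6/π = -30/π.
So RHS = -∫_0^3 v(x) φ(x) dx = 30/π.
LHS − RHS = 6/π ≠ 0, so the identity fails.
(For a valid weak derivative the identity must hold for EVERY test function, in particular this one. The failure shows v is NOT the weak derivative of u.)
Correct weak derivative would be u'(x) = -4*x.


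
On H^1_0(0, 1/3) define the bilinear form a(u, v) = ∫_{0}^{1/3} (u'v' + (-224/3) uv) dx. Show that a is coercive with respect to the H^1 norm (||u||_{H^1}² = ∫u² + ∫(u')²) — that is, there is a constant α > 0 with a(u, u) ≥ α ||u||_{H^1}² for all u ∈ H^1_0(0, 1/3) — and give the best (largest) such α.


α = (-224 + 27*π^2)/(3*(1 + 9*π^2))

Coercivity of a(·,·) on H^1_0(0, 1/3) means a(u, u) ≥ α ||u||_{H^1}² for every u ∈ H^1_0.
The interval has length L = 1/3, and Poincaré/coercivity depend only on L. Here a(u, u) = ∫(u')² + (-224/3)·∫u².
Here c = -224/3 < 0 with |c| < (π/L)² = 9*π^2, so coercivity still holds. The condition a(u,u) ≥ α||u||_{H^1}² reads (1−α)∫(u')² ≥ (α−c)∫u². Any admissible α is ≤ 1 (rapidly oscillating u have ∫u²/∫(u')² → 0), and α = 1 would force 0 ≥ (1−c)∫u², impossible since c < 1; so 1−α > 0. By the sharp Poincaré inequality on H^1_0 of an interval of length L, ∫(u')² ≥ (π/L)²∫u² with equality for the first sine mode sin(π(x−x₀)/L) (x₀ the left endpoint), so the inequality holds for all u iff (1−α)(π/L)² ≥ α − c, i.e. α ≤ ((π/L)² + c)/((π/L)² + 1) = (1 + c(L/π)²)/(1 + (L/π)²). (Direct route, valid since c ≤ 0: Poincaré gives c∫u² ≥ c(L/π)²∫(u')², so a(u,u) ≥ (1 + c(L/π)²)∫(u')², while ||u||_{H^1}² ≤ (1 + (L/π)²)∫(u')²; dividing yields the same α.) With (π/L)² = 9*π^2 and c = -224/3, the largest admissible constant is α = ((π/L)² + c)/((π/L)² + 1).
Simplifying, α = (-224 + 27*π^2)/(3*(1 + 9*π^2)).


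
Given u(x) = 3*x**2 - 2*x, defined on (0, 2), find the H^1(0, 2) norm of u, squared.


||u||_{H^1}^2 = 1144/15

The H^1 norm (squared) on an interval (0, L) is
  ||u||_{H^1}^2 = ∫_0^L u(x)^2 dx + ∫_0^L u'(x)^2 dx.
Compute u'(x) = 6*x - 2.
Then u(x)^2 = 9*x**4 - 12*x**3 + 4*x**2 and u'(x)^2 = 36*x**2 - 24*x + 4.
Integrate each monomial from 0 to 2 using ∫_0^2 c·x^n dx = c·2^(n+1)/(n+1):
  ∫_0^2 u(x)^2 dx = ∫_0^2 (9*x^4 - 12*x^3 + 4*x^2) dx. Term by term:
    ∫_0^2 9*x^4 dx = 288/5;  ∫_0^2 -12*x^3 dx = -48;  ∫_0^2 4*x^2 dx = 32/3.
  Sum: 288/5 − 48 + 32/3 = 304/15.
  ∫_0^2 u'(x)^2 dx = ∫_0^2 (36*x^2 - 24*x + 4) dx. Term by term:
    ∫_0^2 36*x^2 dx = 96;  ∫_0^2 -24*x dx = -48;  ∫_0^2 4 dx = 8.
  Sum: 96 − 48 + 8 = 56.
Adding: ||u||_{H^1}^2 = 304/15 + 56 = 1144/15.


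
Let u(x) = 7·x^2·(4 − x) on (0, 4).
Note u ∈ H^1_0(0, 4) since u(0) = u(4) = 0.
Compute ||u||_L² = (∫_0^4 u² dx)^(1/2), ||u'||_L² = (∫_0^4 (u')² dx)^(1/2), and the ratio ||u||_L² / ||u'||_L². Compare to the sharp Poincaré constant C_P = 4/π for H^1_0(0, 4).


||u||_L² / ||u'||_L² = 2*sqrt(14)/7 < C_P = 4/π.

u(x) = 7·x^2·(4 − x), so u'(x) = 7*x*(8 - 3*x).
u(x) = 7·x^2·(4 − x) vanishes at x = 0 and x = 4, so u ∈ H^1_0(0, 4). Differentiate via the product rule and integrate the resulting polynomials term by term.
  ∫_0^4 u² dx = ∫_0^4 (49*x^6 - 392*x^5 + 784*x^4) dx. Term by term:
    ∫_0^4 49*x^6 dx = 114688;  ∫_0^4 -392*x^5 dx = -802816/3;  ∫_0^4 784*x^4 dx = 802816/5.
  Sum: 114688 − 802816/3 + 802816/5 = 114688/15.
  ∫_0^4 (u')² dx = ∫_0^4 (441*x^4 - 2352*x^3 + 3136*x^2) dx. Term by term:
    ∫_0^4 441*x^4 dx = 451584/5;  ∫_0^4 -2352*x^3 dx = -150528;  ∫_0^4 3136*x^2 dx = 200704/3.
  Sum: 451584/5 − 150528 + 200704/3 = 100352/15.
∫_0^4 u² dx = 114688/15, so ||u||_L² = 128*sqrt(105)/15.
∫_0^4 (u')² dx = 100352/15, so ||u'||_L² = 224*sqrt(30)/15.
Ratio ||u||_L² / ||u'||_L² = 2*sqrt(14)/7.
Sharp Poincaré constant on H^1_0(0, 4) is C_P = L/π = 4/π, achieved by sin(π/4·x).
A polynomial bump cannot attain the sharp Poincaré constant (only the first sine eigenfunction does), so the ratio is strictly less than C_P, consistent with ||u||_L² ≤ C_P ||u'||_L².


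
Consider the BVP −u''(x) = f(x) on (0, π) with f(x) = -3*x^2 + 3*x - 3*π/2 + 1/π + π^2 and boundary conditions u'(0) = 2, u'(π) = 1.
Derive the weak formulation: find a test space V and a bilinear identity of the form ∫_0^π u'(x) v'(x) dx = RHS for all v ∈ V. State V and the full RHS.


V = H^1(0, π) (v unrestricted at boundary; u is determined up to an additive constant); weak form: ∫_0^π u'v' dx = ∫_0^π (-3*x^2 + 3*x - 3*π/2 + 1/π + π^2) v dx + v(π) − 2·v(0) for all v ∈ V.

Multiply both sides by a test function v and integrate from 0 to π:
  ∫_0^π −u''(x) v(x) dx = ∫_0^π f(x) v(x) dx.
Integrate the LHS by parts once:
  ∫_0^π −u'' v dx = −[u'(x) v(x)]_0^π + ∫_0^π u'(x) v'(x) dx.
Thus ∫_0^π u'(x) v'(x) dx = ∫_0^π f(x) v(x) dx + [u'(x) v(x)]_0^π.
Choose V so that boundary terms are either known or forced to vanish.
u has inhomogeneous Neumann u'(0) = 2, u'(π) = 1. [u' v]_0^π = (1)·v(π) − (2)·v(0) = v(π) − 2·v(0). Take V = H^1(0, π); boundary term becomes part of RHS.
Weak formulation: find u (satisfying any essential BC) such that ∫_0^π u'(x) v'(x) dx = ∫_0^π f v dx + v(π) − 2·v(0) for all v ∈ V (Neumann data are natural BCs: they enter the RHS as boundary terms).
Substituting f(x) = -3*x^2 + 3*x - 3*π/2 + 1/π + π^2, the right-hand side is ∫_0^π (-3*x^2 + 3*x - 3*π/2 + 1/π + π^2) v dx + v(π) − 2·v(0).
Compatibility check (pure Neumann): taking v ≡ 1 ∈ V gives 0 = ∫_0^π f dx + (1) − (2), i.e. ∫_0^π f dx must equal u'(0) − u'(π) = 1. Indeed ∫_0^π (-3*x^2 + 3*x - 3*π/2 + 1/π + π^2) dx = 1, so the data are compatible. The solution is then unique only up to an additive constant (fix it e.g. by requiring ∫_0^π u dx = 0).


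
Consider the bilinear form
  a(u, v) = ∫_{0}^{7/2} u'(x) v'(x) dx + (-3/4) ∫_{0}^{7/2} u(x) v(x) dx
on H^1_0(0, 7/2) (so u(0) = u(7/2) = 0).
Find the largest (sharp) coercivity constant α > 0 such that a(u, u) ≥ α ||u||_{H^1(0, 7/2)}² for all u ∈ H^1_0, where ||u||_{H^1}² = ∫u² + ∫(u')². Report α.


α = (-147 + 16*π^2)/(4*(4*π^2 + 49))

Coercivity of a(·,·) on H^1_0(0, 7/2) means a(u, u) ≥ α ||u||_{H^1}² for every u ∈ H^1_0.
The interval has length L = 7/2, and Poincaré/coercivity depend only on L. Here a(u, u) = ∫(u')² + (-3/4)·∫u².
Here c = -3/4 < 0 with |c| < (π/L)² = 4*π^2/49, so coercivity still holds. The condition a(u,u) ≥ α||u||_{H^1}² reads (1−α)∫(u')² ≥ (α−c)∫u². Any admissible α is ≤ 1 (rapidly oscillating u have ∫u²/∫(u')² → 0), and α = 1 would force 0 ≥ (1−c)∫u², impossible since c < 1; so 1−α > 0. By the sharp Poincaré inequality on H^1_0 of an interval of length L, ∫(u')² ≥ (π/L)²∫u² with equality for the first sine mode sin(π(x−x₀)/L) (x₀ the left endpoint), so the inequality holds for all u iff (1−α)(π/L)² ≥ α − c, i.e. α ≤ ((π/L)² + c)/((π/L)² + 1) = (1 + c(L/π)²)/(1 + (L/π)²). (Direct route, valid since c ≤ 0: Poincaré gives c∫u² ≥ c(L/π)²∫(u')², so a(u,u) ≥ (1 + c(L/π)²)∫(u')², while ||u||_{H^1}² ≤ (1 + (L/π)²)∫(u')²; dividing yields the same α.) With (π/L)² = 4*π^2/49 and c = -3/4, the largest admissible constant is α = ((π/L)² + c)/((π/L)² + 1).
Simplifying, α = (-147 + 16*π^2)/(4*(4*π^2 + 49)).


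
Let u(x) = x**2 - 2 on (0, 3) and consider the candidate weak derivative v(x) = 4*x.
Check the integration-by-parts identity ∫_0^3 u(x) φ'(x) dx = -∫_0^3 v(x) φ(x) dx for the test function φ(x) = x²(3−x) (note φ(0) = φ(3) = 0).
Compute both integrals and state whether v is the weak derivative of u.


LHS = -243/10, RHS = -243/5. No, v is not the weak derivative of u.

u(x) = x**2 - 2, classical derivative u'(x) = 2*x.
φ(x) = x²(3−x), so φ'(x) = 3*x*(2 - x).
Note φ(0) = φ(3) = 0, so the boundary term u·φ vanishes.
LHS = ∫_0^3 u(x) φ'(x) dx = ∫_0^3 (-3*x^4 + 6*x^3 + 6*x^2 - 12*x) dx. Term by term:
  ∫_0^3 -3*x^4 dx = -729/5;  ∫_0^3 6*x^3 dx = 243/2;  ∫_0^3 6*x^2 dx = 54;
  ∫_0^3 -12*x dx = -54.
Sum: -729/5 + 243/2 + 54 − 54 = -243/10.
So LHS = -243/10.
∫_0^3 v(x) φ(x) dx = ∫_0^3 (-4*x^4 + 12*x^3) dx. Term by term:
  ∫_0^3 -4*x^4 dx = -972/5;  ∫_0^3 12*x^3 dx = 243.
Sum: -972/5 + 243 = 243/5.
So RHS = -∫_0^3 v(x) φ(x) dx = -243/5.
LHS − RHS = 243/10 ≠ 0, so the identity fails.
(For a valid weak derivative the identity must hold for EVERY test function, in particular this one. The failure shows v is NOT the weak derivative of u.)
Correct weak derivative would be u'(x) = 2*x.


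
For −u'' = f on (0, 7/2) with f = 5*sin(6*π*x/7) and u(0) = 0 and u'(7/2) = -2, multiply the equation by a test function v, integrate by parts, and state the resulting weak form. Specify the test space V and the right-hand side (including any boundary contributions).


V = {v ∈ H^1(0, 7/2) : v(0) = 0} (test functions vanish at x = 0 where u is specified); weak form: ∫_0^7/2 u'v' dx = ∫_0^7/2 (5*sin(6*π*x/7)) v dx − 2·v(7/2) for all v ∈ V.

Multiply both sides by a test function v and integrate from 0 to 7/2:
  ∫_0^7/2 −u''(x) v(x) dx = ∫_0^7/2 f(x) v(x) dx.
Integrate the LHS by parts once:
  ∫_0^7/2 −u'' v dx = −[u'(x) v(x)]_0^7/2 + ∫_0^7/2 u'(x) v'(x) dx.
Thus ∫_0^7/2 u'(x) v'(x) dx = ∫_0^7/2 f(x) v(x) dx + [u'(x) v(x)]_0^7/2.
Choose V so that boundary terms are either known or forced to vanish.
Mixed BC: u(0) = 0 (Dirichlet) and u'(7/2) = -2 (Neumann). Define V = {v ∈ H^1(0, 7/2) : v(0) = 0}. Then [u' v]_0^7/2 = u'(7/2)·v(7/2) − u'(0)·0 = − 2·v(7/2).
Weak formulation: find u (satisfying any essential BC) such that ∫_0^7/2 u'(x) v'(x) dx = ∫_0^7/2 f v dx − 2·v(7/2) for all v ∈ V (Dirichlet at 0 absorbed into V; Neumann datum at x = 7/2 contributes the boundary term).
Substituting f(x) = 5*sin(6*π*x/7), the right-hand side is ∫_0^7/2 (5*sin(6*π*x/7)) v dx − 2·v(7/2).


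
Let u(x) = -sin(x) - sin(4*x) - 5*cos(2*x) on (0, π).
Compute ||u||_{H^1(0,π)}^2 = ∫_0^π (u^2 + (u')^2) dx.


||u||_{H^1(0,π)}^2 = -100/3 + 72*π

u'(x) = 10*sin(2*x) - cos(x) - 4*cos(4*x).
Expand u² and (u')² and integrate term by term on (0, π), using: for integers n ≥ 1, ∫_0^π sin²(nx) dx = ∫_0^π cos²(nx) dx = π/2; for n ≠ n', ∫_0^π sin(nx)sin(n'x) dx = ∫_0^π cos(nx)cos(n'x) dx = 0; and by product-to-sum, ∫_0^π sin(nx)cos(n'x) dx = ½∫_0^π [sin((n+n')x) + sin((n−n')x)] dx, which is 0 when n+n' is even and 2n/(n²−n'²) when n+n' is odd (it need not vanish on (0, π)).
  u² squared terms: (-1)²·∫sin(x)² dx = 1·π/2 = π/2;  (-1)²·∫sin(4x)² dx = 1·π/2 = π/2;  (-5)²·∫cos(2x)² dx = 25·π/2 = 25*π/2.
  u² cross terms: 2·(-1)·(-1)·∫sin(x)·sin(4x) dx = 2·(0) = 0;  2·(-1)·(-5)·∫sin(x)·cos(2x) dx = 10·(-2/3) = -20/3;  2·(-1)·(-5)·∫sin(4x)·cos(2x) dx = 10·(0) = 0.
  So ∫_0^π u² dx = π/2 + π/2 + 25*π/2 + 0 − 20/3 + 0 = -20/3 + 27*π/2.
  (u')² squared terms: (-1)²·∫cos(x)² dx = 1·π/2 = π/2;  (-4)²·∫cos(4x)² dx = 16·π/2 = 8*π;  (10)²·∫sin(2x)² dx = 100·π/2 = 50*π.
  (u')² cross terms: 2·(-1)·(-4)·∫cos(x)·cos(4x) dx = 8·(0) = 0;  2·(-1)·(10)·∫cos(x)·sin(2x) dx = -20·(4/3) = -80/3;  2·(-4)·(10)·∫cos(4x)·sin(2x) dx = -80·(0) = 0.
  So ∫_0^π (u')² dx = π/2 + 8*π + 50*π + 0 − 80/3 + 0 = -80/3 + 117*π/2.
||u||_{H^1}^2 = (-20/3 + 27*π/2) + (-80/3 + 117*π/2) = -100/3 + 72*π.


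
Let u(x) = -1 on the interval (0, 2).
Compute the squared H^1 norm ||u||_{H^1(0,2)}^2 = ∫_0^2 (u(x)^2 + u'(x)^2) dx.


||u||_{H^1}^2 = 2

The H^1 norm (squared) on an interval (0, L) is
  ||u||_{H^1}^2 = ∫_0^L u(x)^2 dx + ∫_0^L u'(x)^2 dx.
Compute u'(x) = 0.
Then u(x)^2 = 1 and u'(x)^2 = 0.
Integrate each monomial from 0 to 2 using ∫_0^2 c·x^n dx = c·2^(n+1)/(n+1):
  ∫_0^2 u(x)^2 dx = ∫_0^2 (1) dx. Term by term:
    ∫_0^2 1 dx = 2.
  ∫_0^2 u'(x)^2 dx = ∫_0^2 (0) dx. Term by term:
    ∫_0^2 0 dx = 0.
Adding: ||u||_{H^1}^2 = 2 + 0 = 2.


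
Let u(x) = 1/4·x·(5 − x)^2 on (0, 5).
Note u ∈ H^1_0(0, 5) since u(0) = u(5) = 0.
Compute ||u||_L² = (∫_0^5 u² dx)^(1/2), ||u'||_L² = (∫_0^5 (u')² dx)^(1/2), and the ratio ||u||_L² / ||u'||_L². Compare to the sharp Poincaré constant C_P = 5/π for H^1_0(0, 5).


||u||_L² / ||u'||_L² = 5*sqrt(14)/14 < C_P = 5/π.

u(x) = 1/4·x·(5 − x)^2, so u'(x) = (x - 5)*(3*x - 5)/4.
u(x) = 1/4·x·(5 − x)^2 vanishes at x = 0 and x = 5, so u ∈ H^1_0(0, 5). Differentiate via the product rule and integrate the resulting polynomials term by term.
  ∫_0^5 u² dx = ∫_0^5 (x^6/16 - 5*x^5/4 + 75*x^4/8 - 125*x^3/4 + 625*x^2/16) dx. Term by term:
    ∫_0^5 x^6/16 dx = 78125/112;  ∫_0^5 -5*x^5/4 dx = -78125/24;  ∫_0^5 75*x^4/8 dx = 46875/8;
    ∫_0^5 -125*x^3/4 dx = -78125/16;  ∫_0^5 625*x^2/16 dx = 78125/48.
  Sum: 78125/112 − 78125/24 + 46875/8 − 78125/16 + 78125/48 = 15625/336.
  ∫_0^5 (u')² dx = ∫_0^5 (9*x^4/16 - 15*x^3/2 + 275*x^2/8 - 125*x/2 + 625/16) dx. Term by term:
    ∫_0^5 9*x^4/16 dx = 5625/16;  ∫_0^5 -15*x^3/2 dx = -9375/8;  ∫_0^5 275*x^2/8 dx = 34375/24;
    ∫_0^5 -125*x/2 dx = -3125/4;  ∫_0^5 625/16 dx = 3125/16.
  Sum: 5625/16 − 9375/8 + 34375/24 − 3125/4 + 3125/16 = 625/24.
∫_0^5 u² dx = 15625/336, so ||u||_L² = 125*sqrt(21)/84.
∫_0^5 (u')² dx = 625/24, so ||u'||_L² = 25*sqrt(6)/12.
Ratio ||u||_L² / ||u'||_L² = 5*sqrt(14)/14.
Sharp Poincaré constant on H^1_0(0, 5) is C_P = L/π = 5/π, achieved by sin(π/5·x).
A polynomial bump cannot attain the sharp Poincaré constant (only the first sine eigenfunction does), so the ratio is strictly less than C_P, consistent with ||u||_L² ≤ C_P ||u'||_L².


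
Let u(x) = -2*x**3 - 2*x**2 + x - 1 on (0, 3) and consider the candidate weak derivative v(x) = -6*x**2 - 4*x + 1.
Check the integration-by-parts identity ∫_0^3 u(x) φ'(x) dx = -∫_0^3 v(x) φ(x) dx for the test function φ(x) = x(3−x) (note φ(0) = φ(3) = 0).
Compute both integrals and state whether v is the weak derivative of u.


LHS = 477/5, RHS = 477/5. Yes, v = u' weakly.

u(x) = -2*x**3 - 2*x**2 + x - 1, classical derivative u'(x) = -6*x**2 - 4*x + 1.
φ(x) = x(3−x), so φ'(x) = 3 - 2*x.
Note φ(0) = φ(3) = 0, so the boundary term u·φ vanishes.
LHS = ∫_0^3 u(x) φ'(x) dx = ∫_0^3 (4*x^4 - 2*x^3 - 8*x^2 + 5*x - 3) dx. Term by term:
  ∫_0^3 4*x^4 dx = 972/5;  ∫_0^3 -2*x^3 dx = -81/2;  ∫_0^3 -8*x^2 dx = -72;
  ∫_0^3 5*x dx = 45/2;  ∫_0^3 -3 dx = -9.
Sum: 972/5 − 81/2 − 72 + 45/2 − 9 = 477/5.
So LHS = 477/5.
∫_0^3 v(x) φ(x) dx = ∫_0^3 (6*x^4 - 14*x^3 - 13*x^2 + 3*x) dx. Term by term:
  ∫_0^3 6*x^4 dx = 1458/5;  ∫_0^3 -14*x^3 dx = -567/2;  ∫_0^3 -13*x^2 dx = -117;
  ∫_0^3 3*x dx = 27/2.
Sum: 1458/5 − 567/2 − 117 + 27/2 = -477/5.
So RHS = -∫_0^3 v(x) φ(x) dx = 477/5.
LHS = RHS, so the identity holds for this test φ.
Moreover u is smooth here and v(x) = u'(x) = -6*x**2 - 4*x + 1 pointwise, so the identity holds for every test function. Hence v is the weak derivative of u.


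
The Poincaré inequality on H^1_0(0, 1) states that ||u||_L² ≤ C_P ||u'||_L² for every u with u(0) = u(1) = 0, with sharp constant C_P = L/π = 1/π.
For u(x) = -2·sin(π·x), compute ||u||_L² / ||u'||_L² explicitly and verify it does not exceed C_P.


||u||_L² / ||u'||_L² = 1/π = C_P.

u(x) = -2·sin(π·x), so u'(x) = -2*π*cos(π*x).
Writing u(x) = A·sin(kπx/L) with A = -2 and k = 1, use ∫_0^L sin²(kπx/L) dx = L/2 and ∫_0^L cos²(kπx/L) dx = L/2.
u² = 4·sin²(π·x) and (u')² = 4*π^2·cos²(π·x), and each of sin², cos² integrates to L/2 = 1/2 over (0, 1).
∫_0^1 u² dx = 2, so ||u||_L² = sqrt(2).
∫_0^1 (u')² dx = 2*π^2, so ||u'||_L² = sqrt(2)*π.
Ratio ||u||_L² / ||u'||_L² = 1/π.
Sharp Poincaré constant on H^1_0(0, 1) is C_P = L/π = 1/π, achieved by sin(π·x).
This is the k = 1 eigenfunction (up to amplitude), so the ratio equals the sharp Poincaré constant exactly.


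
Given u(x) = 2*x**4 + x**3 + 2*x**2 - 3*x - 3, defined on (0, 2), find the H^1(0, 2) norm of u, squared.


||u||_{H^1}^2 = 736264/315

The H^1 norm (squared) on an interval (0, L) is
  ||u||_{H^1}^2 = ∫_0^L u(x)^2 dx + ∫_0^L u'(x)^2 dx.
Compute u'(x) = 8*x**3 + 3*x**2 + 4*x - 3.
Then u(x)^2 = 4*x**8 + 4*x**7 + 9*x**6 - 8*x**5 - 14*x**4 - 18*x**3 - 3*x**2 + 18*x + 9 and u'(x)^2 = 64*x**6 + 48*x**5 + 73*x**4 - 24*x**3 - 2*x**2 - 24*x + 9.
Integrate each monomial from 0 to 2 using ∫_0^2 c·x^n dx = c·2^(n+1)/(n+1):
  ∫_0^2 u(x)^2 dx = ∫_0^2 (4*x^8 + 4*x^7 + 9*x^6 - 8*x^5 - 14*x^4 - 18*x^3 - 3*x^2 + 18*x + 9) dx. Term by term:
    ∫_0^2 4*x^8 dx = 2048/9;  ∫_0^2 4*x^7 dx = 128;  ∫_0^2 9*x^6 dx = 1152/7;
    ∫_0^2 -8*x^5 dx = -256/3;  ∫_0^2 -14*x^4 dx = -448/5;  ∫_0^2 -18*x^3 dx = -72;
    ∫_0^2 -3*x^2 dx = -8;  ∫_0^2 18*x dx = 36;  ∫_0^2 9 dx = 18.
  Sum: 2048/9 + 128 + 1152/7 − 256/3 − 448/5 − 72 − 8 + 36 + 18 = 100546/315.
  ∫_0^2 u'(x)^2 dx = ∫_0^2 (64*x^6 + 48*x^5 + 73*x^4 - 24*x^3 - 2*x^2 - 24*x + 9) dx. Term by term:
    ∫_0^2 64*x^6 dx = 8192/7;  ∫_0^2 48*x^5 dx = 512;  ∫_0^2 73*x^4 dx = 2336/5;
    ∫_0^2 -24*x^3 dx = -96;  ∫_0^2 -2*x^2 dx = -16/3;  ∫_0^2 -24*x dx = -48;
    ∫_0^2 9 dx = 18.
  Sum: 8192/7 + 512 + 2336/5 − 96 − 16/3 − 48 + 18 = 211906/105.
Adding: ||u||_{H^1}^2 = 100546/315 + 211906/105 = 736264/315.


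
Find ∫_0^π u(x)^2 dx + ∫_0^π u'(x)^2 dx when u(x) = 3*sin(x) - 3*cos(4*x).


||u||_{H^1(0,π)}^2 = 204/5 + 171*π/2

u'(x) = 12*sin(4*x) + 3*cos(x).
Expand u² and (u')² and integrate term by term on (0, π), using: for integers n ≥ 1, ∫_0^π sin²(nx) dx = ∫_0^π cos²(nx) dx = π/2; for n ≠ n', ∫_0^π sin(nx)sin(n'x) dx = ∫_0^π cos(nx)cos(n'x) dx = 0; and by product-to-sum, ∫_0^π sin(nx)cos(n'x) dx = ½∫_0^π [sin((n+n')x) + sin((n−n')x)] dx, which is 0 when n+n' is even and 2n/(n²−n'²) when n+n' is odd (it need not vanish on (0, π)).
  u² squared terms: (-3)²·∫cos(4x)² dx = 9·π/2 = 9*π/2;  (3)²·∫sin(x)² dx = 9·π/2 = 9*π/2.
  u² cross terms: 2·(-3)·(3)·∫cos(4x)·sin(x) dx = -18·(-2/15) = 12/5.
  So ∫_0^π u² dx = 9*π/2 + 9*π/2 + 12/5 = 12/5 + 9*π.
  (u')² squared terms: (3)²·∫cos(x)² dx = 9·π/2 = 9*π/2;  (12)²·∫sin(4x)² dx = 144·π/2 = 72*π.
  (u')² cross terms: 2·(3)·(12)·∫cos(x)·sin(4x) dx = 72·(8/15) = 192/5.
  So ∫_0^π (u')² dx = 9*π/2 + 72*π + 192/5 = 192/5 + 153*π/2.
||u||_{H^1}^2 = (12/5 + 9*π) + (192/5 + 153*π/2) = 204/5 + 171*π/2.


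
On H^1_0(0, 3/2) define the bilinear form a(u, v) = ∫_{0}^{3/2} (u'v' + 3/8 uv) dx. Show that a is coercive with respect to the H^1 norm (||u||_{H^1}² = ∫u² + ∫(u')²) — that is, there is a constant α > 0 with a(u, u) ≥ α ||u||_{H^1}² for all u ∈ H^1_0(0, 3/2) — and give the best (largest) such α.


α = (27 + 32*π^2)/(8*(9 + 4*π^2))

Coercivity of a(·,·) on H^1_0(0, 3/2) means a(u, u) ≥ α ||u||_{H^1}² for every u ∈ H^1_0.
The interval has length L = 3/2, and Poincaré/coercivity depend only on L. Here a(u, u) = ∫(u')² + (3/8)·∫u².
Here 0 < c = 3/8 < 1. The condition a(u,u) ≥ α||u||_{H^1}² reads (1−α)∫(u')² ≥ (α−c)∫u². Any admissible α is ≤ 1 (rapidly oscillating u have ∫u²/∫(u')² → 0), and α = 1 would force 0 ≥ (1−c)∫u², impossible since c < 1; so 1−α > 0. By the sharp Poincaré inequality on H^1_0 of an interval of length L, ∫(u')² ≥ (π/L)²∫u² with equality for the first sine mode sin(π(x−x₀)/L) (x₀ the left endpoint), so the inequality holds for all u iff (1−α)(π/L)² ≥ α − c, i.e. α ≤ ((π/L)² + c)/((π/L)² + 1) = (1 + c(L/π)²)/(1 + (L/π)²). With (π/L)² = 4*π^2/9 and c = 3/8, the largest admissible constant is α = ((π/L)² + c)/((π/L)² + 1).
Simplifying, α = (27 + 32*π^2)/(8*(9 + 4*π^2)).


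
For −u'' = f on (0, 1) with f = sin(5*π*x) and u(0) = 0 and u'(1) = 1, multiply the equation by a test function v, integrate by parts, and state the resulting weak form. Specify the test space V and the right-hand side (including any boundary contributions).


V = {v ∈ H^1(0, 1) : v(0) = 0} (test functions vanish at x = 0 where u is specified); weak form: ∫_0^1 u'v' dx = ∫_0^1 (sin(5*π*x)) v dx + v(1) for all v ∈ V.

Multiply both sides by a test function v and integrate from 0 to 1:
  ∫_0^1 −u''(x) v(x) dx = ∫_0^1 f(x) v(x) dx.
Integrate the LHS by parts once:
  ∫_0^1 −u'' v dx = −[u'(x) v(x)]_0^1 + ∫_0^1 u'(x) v'(x) dx.
Thus ∫_0^1 u'(x) v'(x) dx = ∫_0^1 f(x) v(x) dx + [u'(x) v(x)]_0^1.
Choose V so that boundary terms are either known or forced to vanish.
Mixed BC: u(0) = 0 (Dirichlet) and u'(1) = 1 (Neumann). Define V = {v ∈ H^1(0, 1) : v(0) = 0}. Then [u' v]_0^1 = u'(1)·v(1) − u'(0)·0 = v(1).
Weak formulation: find u (satisfying any essential BC) such that ∫_0^1 u'(x) v'(x) dx = ∫_0^1 f v dx + v(1) for all v ∈ V (Dirichlet at 0 absorbed into V; Neumann datum at x = 1 contributes the boundary term).
Substituting f(x) = sin(5*π*x), the right-hand side is ∫_0^1 (sin(5*π*x)) v dx + v(1).


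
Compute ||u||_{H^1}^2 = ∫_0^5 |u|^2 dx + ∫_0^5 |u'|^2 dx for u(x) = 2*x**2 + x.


||u||_{H^1}^2 = 11815/3

The H^1 norm (squared) on an interval (0, L) is
  ||u||_{H^1}^2 = ∫_0^L u(x)^2 dx + ∫_0^L u'(x)^2 dx.
Compute u'(x) = 4*x + 1.
Then u(x)^2 = 4*x**4 + 4*x**3 + x**2 and u'(x)^2 = 16*x**2 + 8*x + 1.
Integrate each monomial from 0 to 5 using ∫_0^5 c·x^n dx = c·5^(n+1)/(n+1):
  ∫_0^5 u(x)^2 dx = ∫_0^5 (4*x^4 + 4*x^3 + x^2) dx. Term by term:
    ∫_0^5 4*x^4 dx = 2500;  ∫_0^5 4*x^3 dx = 625;  ∫_0^5 x^2 dx = 125/3.
  Sum: 2500 + 625 + 125/3 = 9500/3.
  ∫_0^5 u'(x)^2 dx = ∫_0^5 (16*x^2 + 8*x + 1) dx. Term by term:
    ∫_0^5 16*x^2 dx = 2000/3;  ∫_0^5 8*x dx = 100;  ∫_0^5 1 dx = 5.
  Sum: 2000/3 + 100 + 5 = 2315/3.
Adding: ||u||_{H^1}^2 = 9500/3 + 2315/3 = 11815/3.


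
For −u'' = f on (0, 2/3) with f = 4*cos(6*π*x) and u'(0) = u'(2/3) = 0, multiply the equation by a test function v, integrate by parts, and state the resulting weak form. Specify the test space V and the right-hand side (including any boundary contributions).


V = H^1(0, 2/3) (no boundary constraint on v; u is determined up to an additive constant); weak form: ∫_0^2/3 u'v' dx = ∫_0^2/3 (4*cos(6*π*x)) v dx for all v ∈ V.

Multiply both sides by a test function v and integrate from 0 to 2/3:
  ∫_0^2/3 −u''(x) v(x) dx = ∫_0^2/3 f(x) v(x) dx.
Integrate the LHS by parts once:
  ∫_0^2/3 −u'' v dx = −[u'(x) v(x)]_0^2/3 + ∫_0^2/3 u'(x) v'(x) dx.
Thus ∫_0^2/3 u'(x) v'(x) dx = ∫_0^2/3 f(x) v(x) dx + [u'(x) v(x)]_0^2/3.
Choose V so that boundary terms are either known or forced to vanish.
u has homogeneous Neumann: u'(0) = u'(2/3) = 0. So [u' v]_0^2/3 = 0·v(2/3) − 0·v(0) = 0 for any v; take V = H^1(0, 2/3).
Weak formulation: find u (satisfying any essential BC) such that ∫_0^2/3 u'(x) v'(x) dx = ∫_0^2/3 f v dx for all v ∈ V (homogeneous Neumann, so boundary terms vanish).
Substituting f(x) = 4*cos(6*π*x), the right-hand side is ∫_0^2/3 (4*cos(6*π*x)) v dx.
Compatibility check (pure Neumann): taking v ≡ 1 ∈ V gives 0 = ∫_0^2/3 f dx + (0) − (0), i.e. ∫_0^2/3 f dx must equal u'(0) − u'(2/3) = 0. Indeed ∫_0^2/3 (4*cos(6*π*x)) dx = 0, so the data are compatible. The solution is then unique only up to an additive constant (fix it e.g. by requiring ∫_0^2/3 u dx = 0).


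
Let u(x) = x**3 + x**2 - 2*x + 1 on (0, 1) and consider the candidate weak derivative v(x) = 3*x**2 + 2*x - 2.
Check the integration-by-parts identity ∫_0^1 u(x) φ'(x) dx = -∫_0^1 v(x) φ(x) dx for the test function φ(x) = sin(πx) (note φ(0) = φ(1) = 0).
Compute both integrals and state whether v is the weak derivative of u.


LHS = (12 - π^2)/π^3, RHS = (12 - π^2)/π^3. Yes, v = u' weakly.

u(x) = x**3 + x**2 - 2*x + 1, classical derivative u'(x) = 3*x**2 + 2*x - 2.
φ(x) = sin(πx), so φ'(x) = π*cos(π*x).
Note φ(0) = φ(1) = 0, so the boundary term u·φ vanishes.
LHS = ∫_0^1 u(x) φ'(x) dx = ∫_0^1 (π*x^3*cos(π*x) + π*x^2*cos(π*x) - 2*π*x*cos(π*x) + π*cos(π*x)) dx. Term by term:
  ∫_0^1 π*cos(π*x) dx = 0;  ∫_0^1 π*x^2*cos(π*x) dx = -2/π;  ∫_0^1 π*x^3*cos(π*x) dx = -3/π + 12/π^3;
  ∫_0^1 -2*π*x*cos(π*x) dx = 4/π.
Sum: 0 − 2/π + -3/π + 12/π^3 + 4/π = (12 - π^2)/π^3.
So LHS = (12 - π^2)/π^3.
∫_0^1 v(x) φ(x) dx = ∫_0^1 (3*x^2*sin(π*x) + 2*x*sin(π*x) - 2*sin(π*x)) dx. Term by term:
  ∫_0^1 -2*sin(π*x) dx = -4/π;  ∫_0^1 2*x*sin(π*x) dx = 2/π;  ∫_0^1 3*x^2*sin(π*x) dx = -12/π^3 + 3/π.
Sum: -4/π + 2/π + -12/π^3 + 3/π = (-12 + π^2)/π^3.
So RHS = -∫_0^1 v(x) φ(x) dx = (12 - π^2)/π^3.
LHS = RHS, so the identity holds for this test φ.
Moreover u is smooth here and v(x) = u'(x) = 3*x**2 + 2*x - 2 pointwise, so the identity holds for every test function. Hence v is the weak derivative of u.
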